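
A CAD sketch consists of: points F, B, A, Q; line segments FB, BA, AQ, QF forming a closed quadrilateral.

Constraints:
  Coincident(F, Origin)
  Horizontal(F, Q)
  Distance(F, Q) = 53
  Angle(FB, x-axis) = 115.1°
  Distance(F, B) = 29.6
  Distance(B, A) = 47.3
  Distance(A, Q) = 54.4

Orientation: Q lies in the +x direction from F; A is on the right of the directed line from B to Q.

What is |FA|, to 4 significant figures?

18.36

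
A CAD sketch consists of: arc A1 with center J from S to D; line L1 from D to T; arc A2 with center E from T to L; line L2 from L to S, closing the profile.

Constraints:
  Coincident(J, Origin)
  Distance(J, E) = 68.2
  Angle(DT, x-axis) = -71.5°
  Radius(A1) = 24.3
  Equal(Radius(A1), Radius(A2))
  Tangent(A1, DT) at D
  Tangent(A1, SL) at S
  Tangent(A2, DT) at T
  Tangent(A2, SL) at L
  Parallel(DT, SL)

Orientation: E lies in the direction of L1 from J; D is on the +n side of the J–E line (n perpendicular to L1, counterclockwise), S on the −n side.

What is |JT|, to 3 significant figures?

72.4

The slot axis is L1's direction at -71.5°, so u = (cos -71.5°, sin -71.5°) = (0.317, -0.948) and n = (−sin -71.5°, cos -71.5°) = (0.948, 0.317). J is at the origin and E lies 68.2 along u from J, so E = 68.2·u = (21.6, -64.7). Tangency of A1 to both parallel lines with radius 24.3 puts D and S at J ± 24.3·n: D = (23.0, 7.71), S = (-23.0, -7.71). Equal radii place T and L the same way about E: T = E + 24.3·n = (44.7, -57.0), L = E − 24.3·n = (-1.40, -72.4). Then |JT| = |T − J| = 72.4.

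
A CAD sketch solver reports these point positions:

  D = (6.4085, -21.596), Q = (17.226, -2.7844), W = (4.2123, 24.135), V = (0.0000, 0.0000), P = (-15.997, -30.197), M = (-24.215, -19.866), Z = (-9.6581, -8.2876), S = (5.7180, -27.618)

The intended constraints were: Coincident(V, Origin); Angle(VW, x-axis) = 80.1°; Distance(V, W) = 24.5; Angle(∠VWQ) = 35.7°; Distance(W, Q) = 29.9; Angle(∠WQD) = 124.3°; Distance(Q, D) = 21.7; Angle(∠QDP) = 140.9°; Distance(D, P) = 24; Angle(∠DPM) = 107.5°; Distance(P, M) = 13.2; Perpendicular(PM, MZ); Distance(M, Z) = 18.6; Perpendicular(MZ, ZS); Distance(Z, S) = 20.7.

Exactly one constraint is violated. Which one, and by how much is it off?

Distance(Z, S) = 20.7 — off by 4.00.

V = (0.00, 0.00) ✓; VW at 80.10° ✓; |VW| = 24.50 ✓; ∠VWQ = 35.70° ✓; |WQ| = 29.90 ✓; ∠WQD = 124.3° ✓; |QD| = 21.70 ✓; ∠QDP = 140.9° ✓; |DP| = 24.00 ✓; ∠DPM = 107.5° ✓; |PM| = 13.20 ✓; ∠(PM, MZ) = 90.00° ✓; |MZ| = 18.60 ✓; ∠(MZ, ZS) = 90.00° ✓; |ZS| = 24.70 ✗.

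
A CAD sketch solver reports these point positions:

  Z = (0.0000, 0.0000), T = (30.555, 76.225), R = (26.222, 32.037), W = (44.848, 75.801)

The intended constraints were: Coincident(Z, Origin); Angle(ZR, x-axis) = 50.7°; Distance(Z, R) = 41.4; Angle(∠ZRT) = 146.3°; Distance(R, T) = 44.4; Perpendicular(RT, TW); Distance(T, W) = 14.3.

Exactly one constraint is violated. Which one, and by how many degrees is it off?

Perpendicular(RT, TW) — off by 3.90°.

Z = (0.00, 0.00) ✓; ZR at 50.70° ✓; |ZR| = 41.40 ✓; ∠ZRT = 146.3° ✓; |RT| = 44.40 ✓; ∠(RT, TW) = 86.10° ✗; |TW| = 14.30 ✓.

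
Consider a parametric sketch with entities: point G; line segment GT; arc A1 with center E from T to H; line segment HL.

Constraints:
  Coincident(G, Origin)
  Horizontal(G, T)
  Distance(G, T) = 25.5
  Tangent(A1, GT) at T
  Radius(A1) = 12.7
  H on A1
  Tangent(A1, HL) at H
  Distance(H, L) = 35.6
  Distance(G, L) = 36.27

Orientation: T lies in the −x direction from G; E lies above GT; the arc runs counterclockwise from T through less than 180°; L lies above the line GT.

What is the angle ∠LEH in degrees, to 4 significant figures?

70.37°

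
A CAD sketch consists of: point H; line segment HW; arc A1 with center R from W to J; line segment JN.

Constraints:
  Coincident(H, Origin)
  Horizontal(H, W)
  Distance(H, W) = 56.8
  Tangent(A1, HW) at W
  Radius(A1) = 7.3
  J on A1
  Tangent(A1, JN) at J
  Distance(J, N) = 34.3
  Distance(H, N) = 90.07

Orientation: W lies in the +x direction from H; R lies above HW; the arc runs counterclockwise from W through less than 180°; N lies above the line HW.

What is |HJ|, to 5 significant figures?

62.050

Checks: |RJ| = 7.300 ✓; ∠(RJ, JN) = 90.00° ✓; |JN| = 34.30 ✓; |HN| = 90.07 ✓.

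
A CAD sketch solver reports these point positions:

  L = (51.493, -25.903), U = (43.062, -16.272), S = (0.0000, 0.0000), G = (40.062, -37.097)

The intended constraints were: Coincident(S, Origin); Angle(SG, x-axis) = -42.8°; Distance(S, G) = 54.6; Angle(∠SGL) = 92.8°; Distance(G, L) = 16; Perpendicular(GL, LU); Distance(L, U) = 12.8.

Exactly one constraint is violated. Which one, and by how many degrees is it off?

Perpendicular(GL, LU) — off by 3.20°.

S = (0.00, 0.00) ✓; SG at -42.80° ✓; |SG| = 54.60 ✓; ∠SGL = 92.80° ✓; |GL| = 16.00 ✓; ∠(GL, LU) = 86.80° ✗; |LU| = 12.80 ✓.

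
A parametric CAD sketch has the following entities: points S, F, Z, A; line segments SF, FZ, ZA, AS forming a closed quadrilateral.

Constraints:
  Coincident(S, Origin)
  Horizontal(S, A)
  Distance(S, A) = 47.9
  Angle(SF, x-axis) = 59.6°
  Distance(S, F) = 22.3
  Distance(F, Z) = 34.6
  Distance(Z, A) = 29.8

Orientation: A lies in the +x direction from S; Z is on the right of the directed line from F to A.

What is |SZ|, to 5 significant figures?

25.561

Checks: |FZ| = 34.60 ✓; |ZA| = 29.80 ✓.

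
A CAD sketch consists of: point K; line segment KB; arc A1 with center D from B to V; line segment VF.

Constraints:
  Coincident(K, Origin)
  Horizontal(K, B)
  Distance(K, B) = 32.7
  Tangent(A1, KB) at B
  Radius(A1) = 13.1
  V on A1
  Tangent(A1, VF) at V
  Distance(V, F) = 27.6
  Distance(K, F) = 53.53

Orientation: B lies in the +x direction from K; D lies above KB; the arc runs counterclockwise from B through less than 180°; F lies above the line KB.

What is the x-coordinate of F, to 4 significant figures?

31.05

Checks: |DV| = 13.10 ✓; ∠(DV, VF) = 90.00° ✓; |VF| = 27.60 ✓; |KF| = 53.53 ✓.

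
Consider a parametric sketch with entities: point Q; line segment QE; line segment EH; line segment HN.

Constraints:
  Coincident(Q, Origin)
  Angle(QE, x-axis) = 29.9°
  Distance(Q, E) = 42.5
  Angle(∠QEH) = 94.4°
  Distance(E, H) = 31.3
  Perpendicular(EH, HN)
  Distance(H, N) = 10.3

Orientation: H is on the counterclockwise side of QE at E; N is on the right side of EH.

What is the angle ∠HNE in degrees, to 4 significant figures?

71.78°

Q is at the origin; QE runs at 29.9° with length 42.5, so E = 42.5·(cos 29.9°, sin 29.9°) = (36.84, 21.19). ∠QEH = 94.4°, so EH runs at 29.9° + (180° − 94.4°) = 115.5° from the x-axis; with |EH| = 31.3, H = E + 31.3·(cos 115.5°, sin 115.5°) = (23.37, 49.44). EH ⟂ HN; with |HN| = 10.3 on the right of EH, N = H + 10.3·(0.9026, 0.4305) = (32.66, 53.87). Then cos ∠HNE = NH·NE / (|NH||NE|), giving 71.78°.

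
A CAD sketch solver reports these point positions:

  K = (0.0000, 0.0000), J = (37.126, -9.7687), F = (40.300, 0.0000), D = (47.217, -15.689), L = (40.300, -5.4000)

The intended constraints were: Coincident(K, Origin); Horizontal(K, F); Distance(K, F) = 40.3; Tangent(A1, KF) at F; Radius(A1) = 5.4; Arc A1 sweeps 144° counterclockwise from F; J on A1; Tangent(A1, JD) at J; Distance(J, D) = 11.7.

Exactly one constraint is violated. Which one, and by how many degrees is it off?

Tangent(A1, JD) at J — off by 5.60°.

K = (0.00, 0.00) ✓; K.y = 0.00, F.y = 0.00 ✓; |KF| = 40.30 ✓; ∠(LF, FK) = 90.00° ✓; |LF| = 5.400 ✓; bearing(L→J) − bearing(L→F) = 144.0° ✓; |LJ| = 5.400 ✓; ∠(LJ, JD) = 84.40° ✗; |JD| = 11.70 ✓.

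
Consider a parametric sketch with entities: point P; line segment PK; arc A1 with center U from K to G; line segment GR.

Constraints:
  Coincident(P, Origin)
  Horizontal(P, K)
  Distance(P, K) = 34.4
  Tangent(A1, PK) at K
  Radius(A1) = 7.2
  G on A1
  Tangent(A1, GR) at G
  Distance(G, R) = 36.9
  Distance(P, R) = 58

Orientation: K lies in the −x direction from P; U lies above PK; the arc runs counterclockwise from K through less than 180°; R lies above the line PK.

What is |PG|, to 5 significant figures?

28.898

P is at the origin; PK is horizontal with |PK| = 34.4 and K on the −x side, so K = (-34.400, 0.0000). Tangency of A1 to PK means the radius UK is perpendicular to PK, so U = K + (0, 7.2) = (-34.400, 7.2000). Since UG ⟂ GR (tangency), |UR| = √(7.2² + 36.9²) = 37.596 regardless of where G sits on A1. So R lies on both circle(P, 58.0) and circle(U, 37.596); the above-PK intersection is R = (-36.947, 44.710). G is the foot of the tangent from R: G = (-27.443, 9.0544).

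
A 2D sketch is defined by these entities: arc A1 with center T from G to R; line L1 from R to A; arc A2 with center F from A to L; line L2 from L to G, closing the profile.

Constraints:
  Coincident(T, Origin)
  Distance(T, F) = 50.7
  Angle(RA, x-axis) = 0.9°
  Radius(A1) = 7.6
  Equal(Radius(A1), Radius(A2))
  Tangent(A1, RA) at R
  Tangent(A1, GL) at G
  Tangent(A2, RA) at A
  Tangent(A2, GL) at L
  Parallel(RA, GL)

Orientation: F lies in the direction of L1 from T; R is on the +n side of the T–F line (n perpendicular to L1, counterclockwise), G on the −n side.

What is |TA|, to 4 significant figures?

51.27

The slot axis is L1's direction at 0.9°, so u = (cos 0.9°, sin 0.9°) = (0.9999, 0.01571) and n = (−sin 0.9°, cos 0.9°) = (-0.01571, 0.9999). T is at the origin and F lies 50.7 along u from T, so F = 50.7·u = (50.69, 0.7964). Tangency of A1 to both parallel lines with radius 7.6 puts R and G at T ± 7.6·n: R = (-0.1194, 7.599), G = (0.1194, -7.599). Equal radii place A and L the same way about F: A = F + 7.6·n = (50.57, 8.395), L = F − 7.6·n = (50.81, -6.803). Then |TA| = |A − T| = 51.27.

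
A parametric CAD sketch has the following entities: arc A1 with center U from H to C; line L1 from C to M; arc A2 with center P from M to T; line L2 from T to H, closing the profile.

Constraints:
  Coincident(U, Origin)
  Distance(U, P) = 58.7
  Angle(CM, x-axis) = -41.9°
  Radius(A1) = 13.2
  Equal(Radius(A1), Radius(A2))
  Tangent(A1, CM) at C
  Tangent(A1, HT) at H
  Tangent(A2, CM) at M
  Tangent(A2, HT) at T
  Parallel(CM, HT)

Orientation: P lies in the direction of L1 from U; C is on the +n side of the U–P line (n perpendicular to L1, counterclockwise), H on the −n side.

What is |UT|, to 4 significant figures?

60.17

Tangency of A1 to both parallel lines with radius 13.2 puts C and H at U ± 13.2·n: C = (8.815, 9.825), H = (-8.815, -9.825). Equal radii place M and T the same way about P: M = P + 13.2·n = (52.51, -29.38), T = P − 13.2·n = (34.88, -49.03). Then |UT| = |T − U| = 60.17.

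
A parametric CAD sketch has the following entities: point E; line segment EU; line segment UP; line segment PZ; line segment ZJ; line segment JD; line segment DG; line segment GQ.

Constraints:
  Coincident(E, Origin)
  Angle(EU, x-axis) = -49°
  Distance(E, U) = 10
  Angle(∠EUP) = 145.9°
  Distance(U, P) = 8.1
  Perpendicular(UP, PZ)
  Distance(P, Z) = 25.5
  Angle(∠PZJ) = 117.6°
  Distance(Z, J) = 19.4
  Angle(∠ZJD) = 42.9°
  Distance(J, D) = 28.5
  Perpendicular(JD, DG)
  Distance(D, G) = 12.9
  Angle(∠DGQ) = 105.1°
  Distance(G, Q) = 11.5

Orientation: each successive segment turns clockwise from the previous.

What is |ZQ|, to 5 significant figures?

4.1694

E is at the origin; EU runs at -49.0° with length 10.0, so U = (6.5606, -7.5471). ∠EUP = 145.9° gives UP at -83.100° from the x-axis; with |UP| = 8.1, P = (7.5337, -15.588). UP is perpendicular to PZ, so PZ runs at -173.10°; with |PZ| = 25.5, Z = (-17.782, -18.652). ∠PZJ = 117.6° gives ZJ at 124.50° from the x-axis; with |ZJ| = 19.4, J = (-28.770, -2.6639). ∠ZJD = 42.9° gives JD at -12.600° from the x-axis; with |JD| = 28.5, D = (-0.95627, -8.8810). The perpendicularity gives DG at right angles to JD, so DG runs at -102.60°; with |DG| = 12.9, G = (-3.7703, -21.470). ∠DGQ = 105.1° gives GQ at -177.50° from the x-axis; with |GQ| = 11.5, Q = (-15.259, -21.972). Then |ZQ| = |Q − Z| = 4.1694.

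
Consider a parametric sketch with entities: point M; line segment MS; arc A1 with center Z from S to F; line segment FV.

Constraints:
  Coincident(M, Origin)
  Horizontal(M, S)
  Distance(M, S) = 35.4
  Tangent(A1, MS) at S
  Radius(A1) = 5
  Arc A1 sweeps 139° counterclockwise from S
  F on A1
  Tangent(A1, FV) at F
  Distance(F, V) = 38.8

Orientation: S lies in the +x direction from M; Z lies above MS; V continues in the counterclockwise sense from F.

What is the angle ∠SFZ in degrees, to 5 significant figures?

20.500°

M is at the origin; MS is horizontal with |MS| = 35.4 and S on the +x side, so S = (35.400, 0.0000). Since A1 is tangent to MS there, ZS ⟂ MS, so Z = S + (0, 5) = (35.400, 5.0000). On A1, S sits at bearing -90° from Z; a 139° counterclockwise sweep puts F at bearing 49°, so F = Z + 5.0·(cos 49°, sin 49°) = (38.680, 8.7735). Then cos ∠SFZ = FS·FZ / (|FS||FZ|), giving 20.500°.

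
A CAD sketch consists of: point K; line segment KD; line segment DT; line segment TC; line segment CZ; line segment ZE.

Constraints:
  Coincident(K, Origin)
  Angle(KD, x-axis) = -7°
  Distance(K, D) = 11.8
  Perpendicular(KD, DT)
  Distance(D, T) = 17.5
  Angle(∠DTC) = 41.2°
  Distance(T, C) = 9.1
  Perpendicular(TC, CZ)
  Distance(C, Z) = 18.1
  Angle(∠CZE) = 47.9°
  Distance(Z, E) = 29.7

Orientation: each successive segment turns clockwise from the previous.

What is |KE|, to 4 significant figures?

34.17

TC is perpendicular to CZ, so CZ runs at 34.20°; with |CZ| = 18.1, Z = (19.43, -1.107). ∠CZE = 47.9° gives ZE at -97.90° from the x-axis; with |ZE| = 29.7, E = (15.35, -30.53). Then |KE| = |E − K| = 34.17.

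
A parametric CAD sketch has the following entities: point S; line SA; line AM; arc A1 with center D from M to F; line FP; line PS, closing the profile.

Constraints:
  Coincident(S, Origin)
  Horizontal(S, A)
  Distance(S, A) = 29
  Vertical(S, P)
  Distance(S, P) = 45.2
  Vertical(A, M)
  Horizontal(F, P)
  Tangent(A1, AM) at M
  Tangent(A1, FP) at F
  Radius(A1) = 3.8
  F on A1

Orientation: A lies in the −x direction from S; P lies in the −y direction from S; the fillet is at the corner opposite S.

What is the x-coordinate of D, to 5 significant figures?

-25.200

SP is vertical with |SP| = 45.2 and P on the −y side, so P = (0.0000, -45.200). The virtual corner opposite S is at (-29.000, -45.200). The tangent condition forces DM to be normal to AM and since A1 is tangent to FP there, DF ⟂ FP, with radius 3.8, so the center D sits 3.8 in from both sides at D = (-25.200, -41.400). So D.x = -25.200.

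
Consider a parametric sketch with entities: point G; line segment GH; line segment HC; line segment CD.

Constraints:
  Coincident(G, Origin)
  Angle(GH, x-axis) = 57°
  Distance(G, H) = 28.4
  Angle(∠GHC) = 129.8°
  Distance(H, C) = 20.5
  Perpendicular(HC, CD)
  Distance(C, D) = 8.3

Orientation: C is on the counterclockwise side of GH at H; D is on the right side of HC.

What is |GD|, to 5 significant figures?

49.023

G is at the origin; GH runs at 57.0° with length 28.4, so H = 28.4·(cos 57.0°, sin 57.0°) = (15.468, 23.818). ∠GHC = 129.8°, so HC runs at 57.0° + (180° − 129.8°) = 107.20° from the x-axis; with |HC| = 20.5, C = H + 20.5·(cos 107.20°, sin 107.20°) = (9.4057, 43.401). HC ⟂ CD; with |CD| = 8.3 on the right of HC, D = C + 8.3·(0.95528, 0.29571) = (17.335, 45.856). Then |GD| = |D − G| = 49.023.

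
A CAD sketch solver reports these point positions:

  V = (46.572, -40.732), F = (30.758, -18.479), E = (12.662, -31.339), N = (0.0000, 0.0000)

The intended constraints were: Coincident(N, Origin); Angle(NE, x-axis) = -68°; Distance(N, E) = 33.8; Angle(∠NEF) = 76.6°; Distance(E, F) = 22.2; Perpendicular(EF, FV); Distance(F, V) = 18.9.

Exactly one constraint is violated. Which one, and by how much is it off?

Distance(F, V) = 18.9 — off by 8.40.

N = (0.00, 0.00) ✓; NE at -68.00° ✓; |NE| = 33.80 ✓; ∠NEF = 76.60° ✓; |EF| = 22.20 ✓; ∠(EF, FV) = 90.00° ✓; |FV| = 27.30 ✗.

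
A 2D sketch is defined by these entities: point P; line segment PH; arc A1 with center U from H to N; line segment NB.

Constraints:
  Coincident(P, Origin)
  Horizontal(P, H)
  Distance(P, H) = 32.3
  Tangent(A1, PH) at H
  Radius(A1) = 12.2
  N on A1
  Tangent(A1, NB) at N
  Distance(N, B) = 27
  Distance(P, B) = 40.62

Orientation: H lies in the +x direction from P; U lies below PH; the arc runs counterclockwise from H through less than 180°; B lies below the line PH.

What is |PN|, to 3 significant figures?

22.8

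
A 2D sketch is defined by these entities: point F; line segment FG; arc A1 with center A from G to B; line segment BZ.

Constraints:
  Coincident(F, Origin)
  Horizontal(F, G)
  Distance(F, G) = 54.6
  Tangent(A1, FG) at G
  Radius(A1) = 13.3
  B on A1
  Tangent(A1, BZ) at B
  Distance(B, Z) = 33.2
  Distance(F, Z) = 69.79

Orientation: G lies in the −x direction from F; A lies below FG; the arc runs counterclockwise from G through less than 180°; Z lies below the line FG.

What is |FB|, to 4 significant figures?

69.10

F is at the origin; FG is horizontal with |FG| = 54.6 and G on the −x side, so G = (-54.60, 0.000). The tangent condition forces AG to be normal to FG, so A = G + (0, -13.3) = (-54.60, -13.30). Since AB ⟂ BZ (tangency), |AZ| = √(13.3² + 33.2²) = 35.76 regardless of where B sits on A1. So Z lies on both circle(F, 69.79) and circle(A, 35.76); the below-FG intersection is Z = (-49.93, -48.76). B is the foot of the tangent from Z: B = (-66.20, -19.82).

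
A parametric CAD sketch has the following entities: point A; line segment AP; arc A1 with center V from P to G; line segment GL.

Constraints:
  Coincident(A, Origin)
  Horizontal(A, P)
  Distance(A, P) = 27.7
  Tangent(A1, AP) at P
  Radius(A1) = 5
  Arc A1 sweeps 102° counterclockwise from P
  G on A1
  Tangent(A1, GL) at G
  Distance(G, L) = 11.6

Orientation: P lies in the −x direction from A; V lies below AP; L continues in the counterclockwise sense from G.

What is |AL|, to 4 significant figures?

34.83

On A1, P sits at bearing 90° from V; a 102° counterclockwise sweep puts G at bearing 192°, so G = V + 5.0·(cos 192°, sin 192°) = (-32.59, -6.040). A1 meets GL tangentially, so VG is at right angles to GL, so GL runs along (−sin 192°, cos 192°); with |GL| = 11.6, L = (-30.18, -17.39). Then |AL| = |L − A| = 34.83.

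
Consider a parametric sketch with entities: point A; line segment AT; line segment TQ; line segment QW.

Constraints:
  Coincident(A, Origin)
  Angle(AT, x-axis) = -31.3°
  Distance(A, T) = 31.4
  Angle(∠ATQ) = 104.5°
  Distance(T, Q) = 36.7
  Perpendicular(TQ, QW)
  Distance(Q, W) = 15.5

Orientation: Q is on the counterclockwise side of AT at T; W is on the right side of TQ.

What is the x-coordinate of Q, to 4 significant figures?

53.14

A is at the origin; AT runs at -31.3° with length 31.4, so T = 31.4·(cos -31.3°, sin -31.3°) = (26.83, -16.31). ∠ATQ = 104.5°, so TQ runs at -31.3° + (180° − 104.5°) = 44.20° from the x-axis; with |TQ| = 36.7, Q = T + 36.7·(cos 44.20°, sin 44.20°) = (53.14, 9.273). So Q.x = 53.14.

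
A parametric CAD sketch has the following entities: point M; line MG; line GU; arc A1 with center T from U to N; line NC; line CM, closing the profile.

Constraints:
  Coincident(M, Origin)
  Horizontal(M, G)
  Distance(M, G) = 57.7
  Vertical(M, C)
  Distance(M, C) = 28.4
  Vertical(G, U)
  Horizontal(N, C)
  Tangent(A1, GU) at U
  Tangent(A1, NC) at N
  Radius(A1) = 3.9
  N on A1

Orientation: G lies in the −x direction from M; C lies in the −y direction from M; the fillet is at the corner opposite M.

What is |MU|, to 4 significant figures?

62.69

M is at the origin; MG is horizontal with |MG| = 57.7 and G on the −x side, so G = (-57.70, 0.000). M and C share the same x with |MC| = 28.4 and C on the −y side, so C = (0.000, -28.40). The virtual corner opposite M is at (-57.70, -28.40). The tangent condition forces TU to be normal to GU and tangency of A1 to NC means the radius TN is perpendicular to NC, with radius 3.9, so the center T sits 3.9 in from both sides at T = (-53.80, -24.50). That places the tangent points at U = (-57.70, -24.50) on GU and N = (-53.80, -28.40) on NC. Then |MU| = |U − M| = 62.69.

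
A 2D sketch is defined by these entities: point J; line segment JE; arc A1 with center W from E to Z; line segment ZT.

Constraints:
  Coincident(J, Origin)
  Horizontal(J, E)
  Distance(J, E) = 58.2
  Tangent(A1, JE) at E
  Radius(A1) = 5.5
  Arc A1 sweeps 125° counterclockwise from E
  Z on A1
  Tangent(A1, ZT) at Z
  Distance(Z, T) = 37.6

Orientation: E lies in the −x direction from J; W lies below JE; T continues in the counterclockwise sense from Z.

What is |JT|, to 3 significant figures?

57.0

J is at the origin; JE is horizontal with |JE| = 58.2 and E on the −x side, so E = (-58.2, 0.00). A1 meets JE tangentially, so WE is at right angles to JE, so W = E + (0, -5.5) = (-58.2, -5.50). On A1, E sits at bearing 90° from W; a 125° counterclockwise sweep puts Z at bearing 215°, so Z = W + 5.5·(cos 215°, sin 215°) = (-62.7, -8.65). The tangent condition forces WZ to be normal to ZT, so ZT runs along (−sin 215°, cos 215°); with |ZT| = 37.6, T = (-41.1, -39.5). Then |JT| = |T − J| = 57.0.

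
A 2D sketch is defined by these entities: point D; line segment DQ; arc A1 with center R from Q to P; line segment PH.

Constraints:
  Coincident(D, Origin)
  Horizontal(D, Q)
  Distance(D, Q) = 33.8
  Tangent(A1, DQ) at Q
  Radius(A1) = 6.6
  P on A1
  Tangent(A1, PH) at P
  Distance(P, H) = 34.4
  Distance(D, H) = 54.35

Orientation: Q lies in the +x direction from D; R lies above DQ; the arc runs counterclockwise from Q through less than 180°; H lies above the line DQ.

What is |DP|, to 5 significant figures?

41.035

D is at the origin; DQ is horizontal with |DQ| = 33.8 and Q on the +x side, so Q = (33.800, 0.0000). A1 meets DQ tangentially, so RQ is at right angles to DQ, so R = Q + (0, 6.6) = (33.800, 6.6000). Since RP ⟂ PH (tangency), |RH| = √(6.6² + 34.4²) = 35.027 regardless of where P sits on A1. So H lies on both circle(D, 54.35) and circle(R, 35.027); the above-DQ intersection is H = (34.967, 41.608). P is the foot of the tangent from H: P = (40.320, 7.6269).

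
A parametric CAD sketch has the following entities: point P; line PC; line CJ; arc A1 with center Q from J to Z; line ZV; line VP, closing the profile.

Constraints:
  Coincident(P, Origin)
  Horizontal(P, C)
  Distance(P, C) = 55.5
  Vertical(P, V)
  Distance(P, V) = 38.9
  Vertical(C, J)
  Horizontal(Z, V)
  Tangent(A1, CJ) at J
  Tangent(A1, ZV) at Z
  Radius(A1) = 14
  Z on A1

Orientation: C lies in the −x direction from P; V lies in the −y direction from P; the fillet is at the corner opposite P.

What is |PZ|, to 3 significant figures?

56.9

P is at the origin; PC is horizontal with |PC| = 55.5 and C on the −x side, so C = (-55.5, 0.00). PV is vertical with |PV| = 38.9 and V on the −y side, so V = (0.00, -38.9). The virtual corner opposite P is at (-55.5, -38.9). Tangency of A1 to CJ means the radius QJ is perpendicular to CJ and the tangent condition forces QZ to be normal to ZV, with radius 14.0, so the center Q sits 14.0 in from both sides at Q = (-41.5, -24.9). That places the tangent points at J = (-55.5, -24.9) on CJ and Z = (-41.5, -38.9) on ZV. Then |PZ| = |Z − P| = 56.9.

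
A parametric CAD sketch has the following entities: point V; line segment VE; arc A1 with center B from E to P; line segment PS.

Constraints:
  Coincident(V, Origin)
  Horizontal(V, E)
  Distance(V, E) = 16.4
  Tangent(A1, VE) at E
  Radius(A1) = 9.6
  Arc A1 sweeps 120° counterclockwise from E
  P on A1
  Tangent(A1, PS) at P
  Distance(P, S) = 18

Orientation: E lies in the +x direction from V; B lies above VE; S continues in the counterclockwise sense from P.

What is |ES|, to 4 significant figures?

30.00

V is at the origin; VE is horizontal with |VE| = 16.4 and E on the +x side, so E = (16.40, 0.000). A1 meets VE tangentially, so BE is at right angles to VE, so B = E + (0, 9.6) = (16.40, 9.600). On A1, E sits at bearing -90° from B; a 120° counterclockwise sweep puts P at bearing 30°, so P = B + 9.6·(cos 30°, sin 30°) = (24.71, 14.40). Since A1 is tangent to PS there, BP ⟂ PS, so PS runs along (−sin 30°, cos 30°); with |PS| = 18.0, S = (15.71, 29.99). Then |ES| = |S − E| = 30.00.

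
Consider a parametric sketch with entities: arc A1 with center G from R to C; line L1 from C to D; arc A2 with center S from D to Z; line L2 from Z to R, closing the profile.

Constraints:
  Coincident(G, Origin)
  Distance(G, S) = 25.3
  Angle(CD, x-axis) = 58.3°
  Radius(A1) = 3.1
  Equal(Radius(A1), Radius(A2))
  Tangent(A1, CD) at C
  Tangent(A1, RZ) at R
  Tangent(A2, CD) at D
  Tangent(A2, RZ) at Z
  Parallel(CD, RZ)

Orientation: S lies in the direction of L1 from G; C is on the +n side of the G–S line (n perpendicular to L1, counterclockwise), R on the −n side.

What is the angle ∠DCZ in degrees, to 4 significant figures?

13.77°

The slot axis is L1's direction at 58.3°, so u = (cos 58.3°, sin 58.3°) = (0.5255, 0.8508) and n = (−sin 58.3°, cos 58.3°) = (-0.8508, 0.5255). G is at the origin and S lies 25.3 along u from G, so S = 25.3·u = (13.29, 21.53). Tangency of A1 to both parallel lines with radius 3.1 puts C and R at G ± 3.1·n: C = (-2.638, 1.629), R = (2.638, -1.629). Equal radii place D and Z the same way about S: D = S + 3.1·n = (10.66, 23.15), Z = S − 3.1·n = (15.93, 19.90). Then cos ∠DCZ = CD·CZ / (|CD||CZ|), giving 13.77°.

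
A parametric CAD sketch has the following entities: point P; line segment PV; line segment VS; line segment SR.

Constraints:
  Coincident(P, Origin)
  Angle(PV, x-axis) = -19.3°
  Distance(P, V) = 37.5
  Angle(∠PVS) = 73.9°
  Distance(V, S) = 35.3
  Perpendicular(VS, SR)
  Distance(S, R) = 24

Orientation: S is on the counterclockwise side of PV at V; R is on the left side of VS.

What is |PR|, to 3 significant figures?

27.7

∠PVS = 73.9°, so VS runs at -19.3° + (180° − 73.9°) = 86.8° from the x-axis; with |VS| = 35.3, S = V + 35.3·(cos 86.8°, sin 86.8°) = (37.4, 22.9). The perpendicularity gives SR at right angles to VS; with |SR| = 24.0 on the left of VS, R = S + 24.0·(-0.998, 0.0558) = (13.4, 24.2). Then |PR| = |R − P| = 27.7.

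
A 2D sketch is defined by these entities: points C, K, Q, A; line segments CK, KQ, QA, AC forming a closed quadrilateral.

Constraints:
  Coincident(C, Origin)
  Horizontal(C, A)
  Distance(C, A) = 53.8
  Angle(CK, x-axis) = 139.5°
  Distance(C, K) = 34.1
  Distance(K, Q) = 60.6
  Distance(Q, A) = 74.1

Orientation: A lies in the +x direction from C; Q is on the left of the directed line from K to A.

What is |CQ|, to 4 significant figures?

66.83

Checks: |KQ| = 60.60 ✓; |QA| = 74.10 ✓.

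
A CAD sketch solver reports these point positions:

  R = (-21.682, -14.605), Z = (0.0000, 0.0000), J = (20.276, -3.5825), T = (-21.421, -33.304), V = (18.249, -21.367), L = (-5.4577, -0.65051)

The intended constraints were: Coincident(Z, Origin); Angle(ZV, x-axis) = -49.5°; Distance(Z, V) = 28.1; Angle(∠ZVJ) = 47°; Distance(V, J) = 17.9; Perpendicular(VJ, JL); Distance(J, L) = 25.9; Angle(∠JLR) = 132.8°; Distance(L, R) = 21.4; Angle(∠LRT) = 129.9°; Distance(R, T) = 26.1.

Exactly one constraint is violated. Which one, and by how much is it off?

Distance(R, T) = 26.1 — off by 7.40.

Z = (0.00, 0.00) ✓; ZV at -49.50° ✓; |ZV| = 28.10 ✓; ∠ZVJ = 47.00° ✓; |VJ| = 17.90 ✓; ∠(VJ, JL) = 90.00° ✓; |JL| = 25.90 ✓; ∠JLR = 132.8° ✓; |LR| = 21.40 ✓; ∠LRT = 129.9° ✓; |RT| = 18.70 ✗.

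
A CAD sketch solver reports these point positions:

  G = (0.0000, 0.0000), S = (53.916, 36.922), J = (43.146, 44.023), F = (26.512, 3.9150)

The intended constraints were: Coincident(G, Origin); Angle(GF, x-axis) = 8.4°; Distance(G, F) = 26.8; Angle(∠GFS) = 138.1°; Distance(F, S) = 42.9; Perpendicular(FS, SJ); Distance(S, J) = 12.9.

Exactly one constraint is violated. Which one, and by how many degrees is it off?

Perpendicular(FS, SJ) — off by 6.30°.

G = (0.00, 0.00) ✓; GF at 8.400° ✓; |GF| = 26.80 ✓; ∠GFS = 138.1° ✓; |FS| = 42.90 ✓; ∠(FS, SJ) = 96.30° ✗; |SJ| = 12.90 ✓.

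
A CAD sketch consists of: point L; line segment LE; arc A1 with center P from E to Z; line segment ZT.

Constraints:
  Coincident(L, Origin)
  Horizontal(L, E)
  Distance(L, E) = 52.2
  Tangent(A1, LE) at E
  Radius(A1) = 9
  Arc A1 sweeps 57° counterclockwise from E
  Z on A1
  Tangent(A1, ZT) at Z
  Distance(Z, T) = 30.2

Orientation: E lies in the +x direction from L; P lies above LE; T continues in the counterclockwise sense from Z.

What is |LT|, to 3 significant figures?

81.7

On A1, E sits at bearing -90° from P; a 57° counterclockwise sweep puts Z at bearing -33°, so Z = P + 9.0·(cos -33°, sin -33°) = (59.7, 4.10). A1 meets ZT tangentially, so PZ is at right angles to ZT, so ZT runs along (−sin -33°, cos -33°); with |ZT| = 30.2, T = (76.2, 29.4). Then |LT| = |T − L| = 81.7.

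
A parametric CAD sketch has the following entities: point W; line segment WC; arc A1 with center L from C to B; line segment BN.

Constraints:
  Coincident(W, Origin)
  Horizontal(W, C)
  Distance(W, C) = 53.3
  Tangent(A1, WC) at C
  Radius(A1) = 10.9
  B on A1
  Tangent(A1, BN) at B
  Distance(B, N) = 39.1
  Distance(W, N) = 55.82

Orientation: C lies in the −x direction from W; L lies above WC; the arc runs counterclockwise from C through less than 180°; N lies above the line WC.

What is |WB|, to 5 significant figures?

43.539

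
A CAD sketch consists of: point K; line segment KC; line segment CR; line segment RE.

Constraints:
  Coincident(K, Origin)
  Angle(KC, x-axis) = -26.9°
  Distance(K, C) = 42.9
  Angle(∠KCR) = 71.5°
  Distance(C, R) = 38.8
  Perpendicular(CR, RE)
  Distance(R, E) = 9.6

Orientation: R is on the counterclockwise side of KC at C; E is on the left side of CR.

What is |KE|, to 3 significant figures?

40.0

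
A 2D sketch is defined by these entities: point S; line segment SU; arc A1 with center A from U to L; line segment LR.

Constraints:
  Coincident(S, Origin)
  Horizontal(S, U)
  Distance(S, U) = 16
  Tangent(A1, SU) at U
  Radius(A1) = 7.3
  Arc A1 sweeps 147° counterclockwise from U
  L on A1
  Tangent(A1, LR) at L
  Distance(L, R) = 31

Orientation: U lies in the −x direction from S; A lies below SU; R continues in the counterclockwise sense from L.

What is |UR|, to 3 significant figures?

37.5

On A1, U sits at bearing 90° from A; a 147° counterclockwise sweep puts L at bearing 237°, so L = A + 7.3·(cos 237°, sin 237°) = (-20.0, -13.4). Since A1 is tangent to LR there, AL ⟂ LR, so LR runs along (−sin 237°, cos 237°); with |LR| = 31.0, R = (6.02, -30.3). Then |UR| = |R − U| = 37.5.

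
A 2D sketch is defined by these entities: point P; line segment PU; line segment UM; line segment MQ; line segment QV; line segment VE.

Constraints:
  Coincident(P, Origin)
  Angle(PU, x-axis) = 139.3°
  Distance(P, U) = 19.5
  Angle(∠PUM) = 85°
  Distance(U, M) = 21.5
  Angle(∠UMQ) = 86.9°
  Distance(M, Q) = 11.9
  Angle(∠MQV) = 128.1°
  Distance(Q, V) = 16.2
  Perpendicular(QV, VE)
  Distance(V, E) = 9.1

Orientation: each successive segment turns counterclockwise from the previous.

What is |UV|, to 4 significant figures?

22.49

∠UMQ = 86.9° gives MQ at -32.60° from the x-axis; with |MQ| = 11.9, Q = (-17.30, -11.16). ∠MQV = 128.1° gives QV at 19.30° from the x-axis; with |QV| = 16.2, V = (-2.015, -5.801). Then |UV| = |V − U| = 22.49.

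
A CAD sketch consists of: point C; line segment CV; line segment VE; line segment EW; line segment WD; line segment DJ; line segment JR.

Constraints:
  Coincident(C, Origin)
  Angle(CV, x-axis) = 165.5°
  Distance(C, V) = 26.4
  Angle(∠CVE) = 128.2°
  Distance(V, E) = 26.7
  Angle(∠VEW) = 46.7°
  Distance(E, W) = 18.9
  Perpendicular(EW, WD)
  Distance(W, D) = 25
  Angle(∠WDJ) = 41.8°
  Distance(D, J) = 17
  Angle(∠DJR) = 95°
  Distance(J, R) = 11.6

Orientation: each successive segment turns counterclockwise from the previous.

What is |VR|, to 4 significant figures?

15.81

C is at the origin; CV runs at 165.5° with length 26.4, so V = (-25.56, 6.610). ∠CVE = 128.2° gives VE at -142.7° from the x-axis; with |VE| = 26.7, E = (-46.80, -9.570). ∠VEW = 46.7° gives EW at -9.400° from the x-axis; with |EW| = 18.9, W = (-28.15, -12.66). EW is perpendicular to WD, so WD runs at 80.60°; with |WD| = 25.0, D = (-24.07, 12.01). ∠WDJ = 41.8° gives DJ at -141.2° from the x-axis; with |DJ| = 17.0, J = (-37.32, 1.355). ∠DJR = 95.0° gives JR at -56.20° from the x-axis; with |JR| = 11.6, R = (-30.86, -8.284). Then |VR| = |R − V| = 15.81.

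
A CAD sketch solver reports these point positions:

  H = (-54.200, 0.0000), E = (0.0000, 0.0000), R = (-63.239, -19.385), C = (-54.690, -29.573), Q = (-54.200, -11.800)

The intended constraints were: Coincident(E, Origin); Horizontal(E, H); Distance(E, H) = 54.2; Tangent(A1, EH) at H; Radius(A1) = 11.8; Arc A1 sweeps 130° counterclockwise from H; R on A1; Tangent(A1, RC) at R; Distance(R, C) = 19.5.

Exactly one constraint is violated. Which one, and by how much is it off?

Distance(R, C) = 19.5 — off by 6.20.

E = (0.00, 0.00) ✓; E.y = 0.00, H.y = 0.00 ✓; |EH| = 54.20 ✓; ∠(QH, HE) = 90.00° ✓; |QH| = 11.80 ✓; bearing(Q→R) − bearing(Q→H) = 130.0° ✓; |QR| = 11.80 ✓; ∠(QR, RC) = 90.00° ✓; |RC| = 13.30 ✗.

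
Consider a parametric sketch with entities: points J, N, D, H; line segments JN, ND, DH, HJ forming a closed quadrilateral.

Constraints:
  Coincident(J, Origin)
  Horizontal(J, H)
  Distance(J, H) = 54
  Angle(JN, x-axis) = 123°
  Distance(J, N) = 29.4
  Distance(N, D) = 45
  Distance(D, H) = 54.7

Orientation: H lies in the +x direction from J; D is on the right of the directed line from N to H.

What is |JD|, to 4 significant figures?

16.74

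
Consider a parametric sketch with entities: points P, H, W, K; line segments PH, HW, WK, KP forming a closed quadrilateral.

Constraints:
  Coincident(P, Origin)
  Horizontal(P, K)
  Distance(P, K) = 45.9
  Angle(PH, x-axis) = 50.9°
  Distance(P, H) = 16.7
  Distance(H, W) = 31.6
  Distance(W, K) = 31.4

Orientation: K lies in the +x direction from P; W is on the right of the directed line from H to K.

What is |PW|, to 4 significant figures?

26.20

Checks: |HW| = 31.60 ✓; |WK| = 31.40 ✓.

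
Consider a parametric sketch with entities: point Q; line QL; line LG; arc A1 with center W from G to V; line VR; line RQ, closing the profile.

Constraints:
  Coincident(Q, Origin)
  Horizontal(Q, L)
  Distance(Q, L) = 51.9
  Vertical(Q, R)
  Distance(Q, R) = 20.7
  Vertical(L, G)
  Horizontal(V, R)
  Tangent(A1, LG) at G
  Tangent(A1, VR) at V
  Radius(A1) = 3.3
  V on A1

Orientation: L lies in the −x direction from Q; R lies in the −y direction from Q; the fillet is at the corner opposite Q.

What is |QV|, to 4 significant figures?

52.82

Q is at the origin; Q and L share the same y with |QL| = 51.9 and L on the −x side, so L = (-51.90, 0.000). QR is vertical with |QR| = 20.7 and R on the −y side, so R = (0.000, -20.70). The virtual corner opposite Q is at (-51.90, -20.70). The tangent condition forces WG to be normal to LG and the tangent condition forces WV to be normal to VR, with radius 3.3, so the center W sits 3.3 in from both sides at W = (-48.60, -17.40). That places the tangent points at G = (-51.90, -17.40) on LG and V = (-48.60, -20.70) on VR. Then |QV| = |V − Q| = 52.82.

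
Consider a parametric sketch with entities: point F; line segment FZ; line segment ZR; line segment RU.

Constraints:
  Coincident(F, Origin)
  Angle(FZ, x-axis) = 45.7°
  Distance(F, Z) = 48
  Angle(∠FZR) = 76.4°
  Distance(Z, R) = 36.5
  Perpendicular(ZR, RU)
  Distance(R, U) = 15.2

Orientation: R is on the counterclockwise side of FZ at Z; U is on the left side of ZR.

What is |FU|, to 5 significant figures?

40.312

∠FZR = 76.4°, so ZR runs at 45.7° + (180° − 76.4°) = 149.30° from the x-axis; with |ZR| = 36.5, R = Z + 36.5·(cos 149.30°, sin 149.30°) = (2.1393, 52.988). ZR is perpendicular to RU; with |RU| = 15.2 on the left of ZR, U = R + 15.2·(-0.51054, -0.85985) = (-5.6209, 39.918). Then |FU| = |U − F| = 40.312.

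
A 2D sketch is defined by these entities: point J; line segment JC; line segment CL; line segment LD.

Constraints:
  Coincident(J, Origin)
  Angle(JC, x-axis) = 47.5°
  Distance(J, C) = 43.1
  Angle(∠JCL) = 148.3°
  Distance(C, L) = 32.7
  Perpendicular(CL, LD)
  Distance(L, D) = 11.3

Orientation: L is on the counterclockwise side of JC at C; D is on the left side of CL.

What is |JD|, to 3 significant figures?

70.3

∠JCL = 148.3°, so CL runs at 47.5° + (180° − 148.3°) = 79.2° from the x-axis; with |CL| = 32.7, L = C + 32.7·(cos 79.2°, sin 79.2°) = (35.2, 63.9). CL is perpendicular to LD; with |LD| = 11.3 on the left of CL, D = L + 11.3·(-0.982, 0.187) = (24.1, 66.0). Then |JD| = |D − J| = 70.3.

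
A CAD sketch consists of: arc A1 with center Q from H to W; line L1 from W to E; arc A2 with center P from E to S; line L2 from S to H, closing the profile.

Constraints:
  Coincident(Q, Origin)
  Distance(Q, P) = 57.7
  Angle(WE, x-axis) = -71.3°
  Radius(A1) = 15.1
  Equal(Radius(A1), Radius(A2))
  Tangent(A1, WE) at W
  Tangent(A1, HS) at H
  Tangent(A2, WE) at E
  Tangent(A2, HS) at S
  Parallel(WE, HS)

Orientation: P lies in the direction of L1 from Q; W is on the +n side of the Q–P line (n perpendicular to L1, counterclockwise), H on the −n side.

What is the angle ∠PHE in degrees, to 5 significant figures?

12.962°

Tangency of A1 to both parallel lines with radius 15.1 puts W and H at Q ± 15.1·n: W = (14.303, 4.8413), H = (-14.303, -4.8413). Equal radii place E and S the same way about P: E = P + 15.1·n = (32.802, -49.813), S = P − 15.1·n = (4.1965, -59.495). Then cos ∠PHE = HP·HE / (|HP||HE|), giving 12.962°.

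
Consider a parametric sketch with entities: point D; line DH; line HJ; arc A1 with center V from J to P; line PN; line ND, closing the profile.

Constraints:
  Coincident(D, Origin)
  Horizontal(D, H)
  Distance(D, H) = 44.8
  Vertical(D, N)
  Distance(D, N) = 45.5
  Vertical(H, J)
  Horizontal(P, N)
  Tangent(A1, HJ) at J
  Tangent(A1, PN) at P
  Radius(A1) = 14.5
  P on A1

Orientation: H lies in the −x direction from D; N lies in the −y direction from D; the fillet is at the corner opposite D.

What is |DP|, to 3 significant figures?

54.7

The virtual corner opposite D is at (-44.8, -45.5). Since A1 is tangent to HJ there, VJ ⟂ HJ and tangency of A1 to PN means the radius VP is perpendicular to PN, with radius 14.5, so the center V sits 14.5 in from both sides at V = (-30.3, -31.0). That places the tangent points at J = (-44.8, -31.0) on HJ and P = (-30.3, -45.5) on PN. Then |DP| = |P − D| = 54.7.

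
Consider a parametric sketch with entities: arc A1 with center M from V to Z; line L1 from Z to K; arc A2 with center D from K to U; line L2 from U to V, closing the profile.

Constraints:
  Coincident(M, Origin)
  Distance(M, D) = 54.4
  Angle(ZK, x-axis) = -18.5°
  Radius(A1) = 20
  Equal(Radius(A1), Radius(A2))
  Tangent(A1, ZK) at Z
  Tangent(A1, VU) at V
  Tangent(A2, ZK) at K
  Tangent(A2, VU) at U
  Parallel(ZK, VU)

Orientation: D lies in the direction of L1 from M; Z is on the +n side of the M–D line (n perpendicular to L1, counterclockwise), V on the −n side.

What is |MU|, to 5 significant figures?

57.960

The slot axis is L1's direction at -18.5°, so u = (cos -18.5°, sin -18.5°) = (0.94832, -0.31730) and n = (−sin -18.5°, cos -18.5°) = (0.31730, 0.94832). M is at the origin and D lies 54.4 along u from M, so D = 54.4·u = (51.589, -17.261). Tangency of A1 to both parallel lines with radius 20.0 puts Z and V at M ± 20.0·n: Z = (6.3461, 18.966), V = (-6.3461, -18.966). Equal radii place K and U the same way about D: K = D + 20.0·n = (57.935, 1.7051), U = D − 20.0·n = (45.243, -36.228). Then |MU| = |U − M| = 57.960.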